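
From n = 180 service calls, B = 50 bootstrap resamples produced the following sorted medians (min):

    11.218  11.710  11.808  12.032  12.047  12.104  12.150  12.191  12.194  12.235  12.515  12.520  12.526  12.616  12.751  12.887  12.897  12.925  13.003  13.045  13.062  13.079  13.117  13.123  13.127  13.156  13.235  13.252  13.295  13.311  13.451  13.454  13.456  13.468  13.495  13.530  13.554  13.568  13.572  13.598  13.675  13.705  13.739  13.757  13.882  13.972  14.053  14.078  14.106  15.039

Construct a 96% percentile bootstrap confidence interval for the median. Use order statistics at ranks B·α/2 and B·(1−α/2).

α = 0.04; lower rank = 50 × 0.020 = 1; upper rank = 50 × 0.980 = 49.
The 1st smallest replicate is 11.218; the 49th is 14.106.

(11.218, 14.106)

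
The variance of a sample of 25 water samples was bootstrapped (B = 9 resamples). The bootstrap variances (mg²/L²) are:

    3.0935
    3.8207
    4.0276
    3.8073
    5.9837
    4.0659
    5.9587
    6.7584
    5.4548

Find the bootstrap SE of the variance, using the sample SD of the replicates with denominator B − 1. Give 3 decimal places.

SE* = 1.274

Bootstrap SE is the standard deviation of the 9 replicate variances.
Mean of replicates: (3.0935 + 3.8207 + 4.0276 + 3.8073 + 5.9837 + 4.0659 + 5.9587 + 6.7584 + 5.4548) / 9 = 42.97060 / 9 = 4.77451
Sum of squared deviations: (−1.68101)² + (−0.95381)² + (−0.74691)² + (−0.96721)² + (+1.20919)² + (−0.70861)² + (+1.18419)² + (+1.98389)² + (+0.68029)² = 12.99411
Variance = 12.99411 / 8 = 1.62426
SE* = √1.62426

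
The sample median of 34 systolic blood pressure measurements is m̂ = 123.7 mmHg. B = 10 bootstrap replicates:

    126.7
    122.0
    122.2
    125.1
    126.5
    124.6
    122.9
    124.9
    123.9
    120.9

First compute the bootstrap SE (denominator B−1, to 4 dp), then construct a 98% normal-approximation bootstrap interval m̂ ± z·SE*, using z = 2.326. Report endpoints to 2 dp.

(119.18, 128.22)

Mean of replicates = 123.9700; sum of squared deviations = 33.9810; SE* = √(33.9810/9) = 1.9431
Margin = 2.326 × 1.9431 = 4.520
Interval: 123.7 ± 4.520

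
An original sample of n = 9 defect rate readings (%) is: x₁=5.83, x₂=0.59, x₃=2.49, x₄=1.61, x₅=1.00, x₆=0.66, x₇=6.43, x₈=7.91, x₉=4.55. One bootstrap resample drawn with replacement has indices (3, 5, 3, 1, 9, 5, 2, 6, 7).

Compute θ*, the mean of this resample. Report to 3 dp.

θ* = 2.782

Resample values: 2.49, 1.00, 2.49, 5.83, 4.55, 1.00, 0.59, 0.66, 6.43.
Mean = (2.49 + 1.00 + 2.49 + 5.83 + 4.55 + 1.00 + 0.59 + 0.66 + 6.43) / 9 = 25.040 / 9 = 2.782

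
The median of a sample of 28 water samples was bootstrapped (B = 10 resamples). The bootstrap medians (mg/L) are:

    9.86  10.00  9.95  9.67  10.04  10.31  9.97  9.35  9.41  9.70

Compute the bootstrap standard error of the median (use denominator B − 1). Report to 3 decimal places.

SE* = 0.296

Bootstrap SE is the standard deviation of the 10 replicate medians.
Mean of replicates: (9.86 + 10.00 + 9.95 + 9.67 + 10.04 + 10.31 + 9.97 + 9.35 + 9.41 + 9.70) / 10 = 98.2600 / 10 = 9.8260
Sum of squared deviations: (+0.0340)² + (+0.1740)² + (+0.1240)² + (−0.1560)² + (+0.2140)² + (+0.4840)² + (+0.1440)² + (−0.4760)² + (−0.4160)² + (−0.1260)² = 0.7874
Variance = 0.7874 / 9 = 0.0875
SE* = √0.0875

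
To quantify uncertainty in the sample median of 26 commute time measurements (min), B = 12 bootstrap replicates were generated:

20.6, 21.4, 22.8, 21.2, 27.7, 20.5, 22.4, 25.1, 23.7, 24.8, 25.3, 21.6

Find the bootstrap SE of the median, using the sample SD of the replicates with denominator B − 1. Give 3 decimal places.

Bootstrap SE is the standard deviation of the 12 replicate medians.
Mean of replicates: (20.6 + 21.4 + 22.8 + 21.2 + 27.7 + 20.5 + 22.4 + 25.1 + 23.7 + 24.8 + 25.3 + 21.6) / 12 = 277.1000 / 12 = 23.0917
Sum of squared deviations: (−2.4917)² + (−1.6917)² + (−0.2917)² + (−1.8917)² + (+4.6083)² + (−2.5917)² + (−0.6917)² + (+2.0083)² + (+0.6083)² + (+1.7083)² + (+2.2083)² + (−1.4917)² = 55.5892
Variance = 55.5892 / 11 = 5.0536
SE* = √5.0536

SE* = 2.248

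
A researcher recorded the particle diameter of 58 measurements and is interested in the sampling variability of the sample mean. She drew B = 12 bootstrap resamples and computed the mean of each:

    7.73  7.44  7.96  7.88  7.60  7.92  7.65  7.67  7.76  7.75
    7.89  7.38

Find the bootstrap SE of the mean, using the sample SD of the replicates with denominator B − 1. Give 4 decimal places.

SE* = 0.1835

Bootstrap SE is the standard deviation of the 12 replicate means.
Mean of replicates: (7.73 + 7.44 + 7.96 + 7.88 + 7.60 + 7.92 + 7.65 + 7.67 + 7.76 + 7.75 + 7.89 + 7.38) / 12 = 92.63000 / 12 = 7.71917
Sum of squared deviations: (+0.01083)² + (−0.27917)² + (+0.24083)² + (+0.16083)² + (−0.11917)² + (+0.20083)² + (−0.06917)² + (−0.04917)² + (+0.04083)² + (+0.03083)² + (+0.17083)² + (−0.33917)² = 0.37049
Variance = 0.37049 / 11 = 0.03368
SE* = √0.03368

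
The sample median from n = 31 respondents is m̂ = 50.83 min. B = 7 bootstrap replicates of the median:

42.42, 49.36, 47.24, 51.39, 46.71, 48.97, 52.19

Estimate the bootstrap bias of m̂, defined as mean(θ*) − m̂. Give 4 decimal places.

bias = −2.5043

mean(θ*) = (42.42 + 49.36 + 47.24 + 51.39 + 46.71 + 48.97 + 52.19) / 7 = 48.32571
bias = 48.32571 − 50.83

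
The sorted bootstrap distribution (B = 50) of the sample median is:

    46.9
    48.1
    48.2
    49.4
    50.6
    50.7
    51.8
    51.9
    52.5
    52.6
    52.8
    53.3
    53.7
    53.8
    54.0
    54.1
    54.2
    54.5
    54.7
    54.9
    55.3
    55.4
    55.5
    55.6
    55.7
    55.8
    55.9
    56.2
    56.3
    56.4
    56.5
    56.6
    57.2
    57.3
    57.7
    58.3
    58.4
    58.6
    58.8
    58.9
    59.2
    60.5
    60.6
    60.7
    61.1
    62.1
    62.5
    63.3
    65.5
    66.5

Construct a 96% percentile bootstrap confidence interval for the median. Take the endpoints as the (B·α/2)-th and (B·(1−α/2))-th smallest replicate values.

(46.9, 65.5)

α = 0.04; lower rank = 50 × 0.020 = 1; upper rank = 50 × 0.980 = 49.
The 1st smallest replicate is 46.9; the 49th is 65.5.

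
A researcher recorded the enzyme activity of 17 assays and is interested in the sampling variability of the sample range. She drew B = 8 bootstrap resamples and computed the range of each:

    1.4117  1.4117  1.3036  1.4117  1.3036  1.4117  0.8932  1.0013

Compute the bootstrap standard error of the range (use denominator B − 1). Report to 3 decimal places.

Bootstrap SE is the standard deviation of the 8 replicate ranges.
Mean of replicates: (1.4117 + 1.4117 + 1.3036 + 1.4117 + 1.3036 + 1.4117 + 0.8932 + 1.0013) / 8 = 10.14850 / 8 = 1.26856
Sum of squared deviations: (+0.14314)² + (+0.14314)² + (+0.03504)² + (+0.14314)² + (+0.03504)² + (+0.14314)² + (−0.37536)² + (−0.26726)² = 0.29673
Variance = 0.29673 / 7 = 0.04239
SE* = √0.04239

SE* = 0.206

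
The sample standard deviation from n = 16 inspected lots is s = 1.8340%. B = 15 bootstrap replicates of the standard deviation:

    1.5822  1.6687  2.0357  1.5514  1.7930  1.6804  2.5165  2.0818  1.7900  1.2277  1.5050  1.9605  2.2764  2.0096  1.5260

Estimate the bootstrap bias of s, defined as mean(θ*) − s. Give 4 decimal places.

bias = −0.0203

mean(θ*) = (1.5822 + 1.6687 + 2.0357 + 1.5514 + 1.7930 + 1.6804 + 2.5165 + 2.0818 + 1.7900 + 1.2277 + 1.5050 + 1.9605 + 2.2764 + 2.0096 + 1.5260) / 15 = 1.81366
bias = 1.81366 − 1.8340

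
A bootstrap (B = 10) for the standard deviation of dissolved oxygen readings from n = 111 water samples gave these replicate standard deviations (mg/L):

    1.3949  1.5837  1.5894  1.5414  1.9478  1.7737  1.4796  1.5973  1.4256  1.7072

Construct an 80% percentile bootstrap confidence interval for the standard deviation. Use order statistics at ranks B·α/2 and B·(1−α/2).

Sorted replicates: 1.3949, 1.4256, 1.4796, 1.5414, 1.5837, 1.5894, 1.5973, 1.7072, 1.7737, 1.9478
α = 0.20; lower rank = 10 × 0.100 = 1; upper rank = 10 × 0.900 = 9.
The 1st smallest replicate is 1.3949; the 9th is 1.7737.

(1.3949, 1.7737)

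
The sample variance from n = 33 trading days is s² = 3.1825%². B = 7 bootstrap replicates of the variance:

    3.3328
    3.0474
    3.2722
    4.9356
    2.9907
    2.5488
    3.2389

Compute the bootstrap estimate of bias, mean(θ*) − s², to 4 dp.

bias = +0.1556

mean(θ*) = (3.3328 + 3.0474 + 3.2722 + 4.9356 + 2.9907 + 2.5488 + 3.2389) / 7 = 3.33806
bias = 3.33806 − 3.1825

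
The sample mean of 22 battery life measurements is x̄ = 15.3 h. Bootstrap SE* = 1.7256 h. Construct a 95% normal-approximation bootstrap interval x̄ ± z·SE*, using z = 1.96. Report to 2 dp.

(11.92, 18.68)

Margin = 1.96 × 1.7256 = 3.382
Interval: 15.3 ± 3.382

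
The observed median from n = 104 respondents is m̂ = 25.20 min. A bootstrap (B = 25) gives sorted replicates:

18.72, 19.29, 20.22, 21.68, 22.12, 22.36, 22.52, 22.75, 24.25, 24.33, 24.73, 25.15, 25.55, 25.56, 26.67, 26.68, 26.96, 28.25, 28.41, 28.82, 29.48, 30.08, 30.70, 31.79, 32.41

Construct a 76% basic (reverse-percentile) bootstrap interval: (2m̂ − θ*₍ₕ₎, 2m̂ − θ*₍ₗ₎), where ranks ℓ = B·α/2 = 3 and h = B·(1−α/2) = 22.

(20.32, 30.18)

Percentile endpoints at ranks 3 and 22: θ*₍3₎ = 20.22, θ*₍22₎ = 30.08.
Basic interval reflects these around m̂:
  lower = 2 × 25.20 − 30.08 = 20.32
  upper = 2 × 25.20 − 20.22 = 30.18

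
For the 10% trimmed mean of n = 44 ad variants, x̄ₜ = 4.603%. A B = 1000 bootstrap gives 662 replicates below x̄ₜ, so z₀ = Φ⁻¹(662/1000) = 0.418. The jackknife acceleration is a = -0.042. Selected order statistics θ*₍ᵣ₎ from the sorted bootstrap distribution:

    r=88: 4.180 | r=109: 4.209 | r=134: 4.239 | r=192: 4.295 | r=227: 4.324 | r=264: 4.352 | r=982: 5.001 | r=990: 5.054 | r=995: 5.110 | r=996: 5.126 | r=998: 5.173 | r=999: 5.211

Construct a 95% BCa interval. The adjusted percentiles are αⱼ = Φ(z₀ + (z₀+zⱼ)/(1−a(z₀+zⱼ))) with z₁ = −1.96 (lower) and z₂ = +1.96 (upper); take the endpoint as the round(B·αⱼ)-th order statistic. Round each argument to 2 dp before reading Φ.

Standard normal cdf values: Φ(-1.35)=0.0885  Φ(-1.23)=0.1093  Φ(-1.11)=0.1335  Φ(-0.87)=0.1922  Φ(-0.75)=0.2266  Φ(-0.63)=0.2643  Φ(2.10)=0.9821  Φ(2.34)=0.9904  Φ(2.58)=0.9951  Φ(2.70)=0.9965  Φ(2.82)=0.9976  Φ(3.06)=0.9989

(4.209, 5.110)

Lower: z₀ + z₁ = 0.418 + (-1.960) = -1.542; 1 − a(z₀+z₁) = 1 − (-0.042)(-1.542) = 0.9352; argument = 0.418 + (-1.542)/0.9352 = -1.2308 → -1.23.
α₁ = Φ(-1.23) = 0.1093; rank = round(1000 × 0.1093) = 109; θ*₍109₎ = 4.209.
Upper: z₀ + z₂ = 2.378; 1 − a(z₀+z₂) = 1.0999; argument = 2.5801 → 2.58; α₂ = 0.9951; rank = 995; θ*₍995₎ = 5.110.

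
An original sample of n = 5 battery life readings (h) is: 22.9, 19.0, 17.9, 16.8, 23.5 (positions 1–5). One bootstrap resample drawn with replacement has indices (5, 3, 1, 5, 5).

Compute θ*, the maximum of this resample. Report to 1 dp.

Resample values: 23.5, 17.9, 22.9, 23.5, 23.5.
Maximum = 23.5

θ* = 23.5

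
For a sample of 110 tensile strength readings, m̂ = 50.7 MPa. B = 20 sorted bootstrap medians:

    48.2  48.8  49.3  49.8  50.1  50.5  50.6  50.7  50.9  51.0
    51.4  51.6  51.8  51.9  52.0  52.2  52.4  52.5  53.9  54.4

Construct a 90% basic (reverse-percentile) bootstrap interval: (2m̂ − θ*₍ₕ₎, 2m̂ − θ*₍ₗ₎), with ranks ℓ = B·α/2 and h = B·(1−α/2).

(47.5, 53.2)

Percentile endpoints at ranks 1 and 19: θ*₍1₎ = 48.2, θ*₍19₎ = 53.9.
Basic interval reflects these around m̂:
  lower = 2 × 50.7 − 53.9 = 47.5
  upper = 2 × 50.7 − 48.2 = 53.2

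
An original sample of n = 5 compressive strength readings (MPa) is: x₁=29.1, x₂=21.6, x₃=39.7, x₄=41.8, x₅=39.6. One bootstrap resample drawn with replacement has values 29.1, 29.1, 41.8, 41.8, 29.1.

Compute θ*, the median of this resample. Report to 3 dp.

θ* = 29.100

Sorted: 29.1, 29.1, 29.1, 41.8, 41.8
Median = middle value = 29.100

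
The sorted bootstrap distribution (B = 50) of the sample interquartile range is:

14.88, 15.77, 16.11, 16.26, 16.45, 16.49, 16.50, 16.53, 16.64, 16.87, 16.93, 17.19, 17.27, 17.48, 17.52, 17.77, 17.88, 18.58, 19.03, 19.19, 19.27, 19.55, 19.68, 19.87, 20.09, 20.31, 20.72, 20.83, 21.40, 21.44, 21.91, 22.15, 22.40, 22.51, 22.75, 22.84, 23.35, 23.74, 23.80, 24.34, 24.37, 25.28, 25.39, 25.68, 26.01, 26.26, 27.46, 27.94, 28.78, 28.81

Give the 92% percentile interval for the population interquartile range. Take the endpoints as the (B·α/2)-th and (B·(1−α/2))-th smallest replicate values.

α = 0.08; lower rank = 50 × 0.040 = 2; upper rank = 50 × 0.960 = 48.
The 2nd smallest replicate is 15.77; the 48th is 27.94.

(15.77, 27.94)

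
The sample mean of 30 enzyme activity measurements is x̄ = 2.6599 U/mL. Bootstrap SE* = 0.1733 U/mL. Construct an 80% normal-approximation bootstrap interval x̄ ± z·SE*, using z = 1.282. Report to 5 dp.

Margin = 1.282 × 0.1733 = 0.222171
Interval: 2.6599 ± 0.222171

(2.43773, 2.88207)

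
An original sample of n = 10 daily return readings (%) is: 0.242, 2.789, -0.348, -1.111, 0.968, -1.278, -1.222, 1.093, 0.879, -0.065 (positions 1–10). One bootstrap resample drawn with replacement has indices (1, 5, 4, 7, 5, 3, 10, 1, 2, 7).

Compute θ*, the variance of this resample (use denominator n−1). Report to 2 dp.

Resample values: 0.242, 0.968, -1.111, -1.222, 0.968, -0.348, -0.065, 0.242, 2.789, -1.222.
Mean = 0.1241; sum of squared deviations = 13.9619
s² = 13.9619 / 9 = 1.5513

θ* = 1.55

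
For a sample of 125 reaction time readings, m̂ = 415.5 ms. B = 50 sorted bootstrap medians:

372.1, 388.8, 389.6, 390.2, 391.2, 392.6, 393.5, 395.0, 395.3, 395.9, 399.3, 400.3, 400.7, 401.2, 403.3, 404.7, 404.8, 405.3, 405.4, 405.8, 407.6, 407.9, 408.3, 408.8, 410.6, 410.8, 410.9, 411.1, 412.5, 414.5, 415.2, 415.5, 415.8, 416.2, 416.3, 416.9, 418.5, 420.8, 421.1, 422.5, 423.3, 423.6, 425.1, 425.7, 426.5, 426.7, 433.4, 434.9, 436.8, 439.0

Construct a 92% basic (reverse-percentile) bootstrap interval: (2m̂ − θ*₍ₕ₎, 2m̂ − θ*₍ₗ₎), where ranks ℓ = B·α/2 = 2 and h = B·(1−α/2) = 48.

(396.1, 442.2)

Percentile endpoints at ranks 2 and 48: θ*₍2₎ = 388.8, θ*₍48₎ = 434.9.
Basic interval reflects these around m̂:
  lower = 2 × 415.5 − 434.9 = 396.1
  upper = 2 × 415.5 − 388.8 = 442.2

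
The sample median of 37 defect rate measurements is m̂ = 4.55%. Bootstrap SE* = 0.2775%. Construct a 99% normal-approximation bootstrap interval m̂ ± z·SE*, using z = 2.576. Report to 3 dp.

(3.835, 5.265)

Margin = 2.576 × 0.2775 = 0.7148
Interval: 4.55 ± 0.7148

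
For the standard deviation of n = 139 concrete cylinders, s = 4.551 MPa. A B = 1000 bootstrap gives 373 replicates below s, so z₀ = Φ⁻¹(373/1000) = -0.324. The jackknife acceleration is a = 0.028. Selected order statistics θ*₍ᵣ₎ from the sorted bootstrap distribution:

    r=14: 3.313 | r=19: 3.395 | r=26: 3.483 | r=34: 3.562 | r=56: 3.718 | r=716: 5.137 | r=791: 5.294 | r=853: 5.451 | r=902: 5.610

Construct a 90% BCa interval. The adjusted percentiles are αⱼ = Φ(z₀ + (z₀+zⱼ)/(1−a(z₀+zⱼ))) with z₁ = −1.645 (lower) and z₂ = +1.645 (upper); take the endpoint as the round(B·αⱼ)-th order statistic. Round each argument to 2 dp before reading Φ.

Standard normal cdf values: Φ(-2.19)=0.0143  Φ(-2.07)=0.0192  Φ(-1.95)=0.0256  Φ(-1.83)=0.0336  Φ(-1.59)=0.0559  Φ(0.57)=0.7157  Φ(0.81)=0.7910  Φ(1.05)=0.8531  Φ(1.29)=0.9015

Lower: z₀ + z₁ = -0.324 + (-1.645) = -1.969; 1 − a(z₀+z₁) = 1 − (0.028)(-1.969) = 1.0551; argument = -0.324 + (-1.969)/1.0551 = -2.1901 → -2.19.
α₁ = Φ(-2.19) = 0.0143; rank = round(1000 × 0.0143) = 14; θ*₍14₎ = 3.313.
Upper: z₀ + z₂ = 1.321; 1 − a(z₀+z₂) = 0.9630; argument = 1.0477 → 1.05; α₂ = 0.8531; rank = 853; θ*₍853₎ = 5.451.

(3.313, 5.451)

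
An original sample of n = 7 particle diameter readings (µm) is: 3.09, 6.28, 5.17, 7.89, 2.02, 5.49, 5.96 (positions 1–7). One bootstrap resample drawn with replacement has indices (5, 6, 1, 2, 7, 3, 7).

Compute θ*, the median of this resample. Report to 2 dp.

θ* = 5.49

Resample values: 2.02, 5.49, 3.09, 6.28, 5.96, 5.17, 5.96.
Sorted: 2.02, 3.09, 5.17, 5.49, 5.96, 5.96, 6.28
Median = middle value = 5.49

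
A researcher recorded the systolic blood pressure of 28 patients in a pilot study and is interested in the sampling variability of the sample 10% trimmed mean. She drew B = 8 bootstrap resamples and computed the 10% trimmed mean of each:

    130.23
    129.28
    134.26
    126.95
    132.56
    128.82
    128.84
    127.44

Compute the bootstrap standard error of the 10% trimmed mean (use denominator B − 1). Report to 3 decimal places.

Bootstrap SE is the standard deviation of the 8 replicate 10% trimmed means.
Mean of replicates: (130.23 + 129.28 + 134.26 + 126.95 + 132.56 + 128.82 + 128.84 + 127.44) / 8 = 1038.3800 / 8 = 129.7975
Sum of squared deviations: (+0.4325)² + (−0.5175)² + (+4.4625)² + (−2.8475)² + (+2.7625)² + (−0.9775)² + (−0.9575)² + (−2.3575)² = 43.5385
Variance = 43.5385 / 7 = 6.2198
SE* = √6.2198

SE* = 2.494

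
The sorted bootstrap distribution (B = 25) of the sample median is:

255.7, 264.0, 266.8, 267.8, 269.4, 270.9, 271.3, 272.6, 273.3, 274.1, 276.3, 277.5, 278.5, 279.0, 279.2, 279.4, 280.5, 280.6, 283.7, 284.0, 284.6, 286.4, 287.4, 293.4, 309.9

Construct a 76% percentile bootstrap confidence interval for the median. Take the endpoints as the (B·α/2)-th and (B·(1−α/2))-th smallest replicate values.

α = 0.24; lower rank = 25 × 0.120 = 3; upper rank = 25 × 0.880 = 22.
The 3rd smallest replicate is 266.8; the 22nd is 286.4.

(266.8, 286.4)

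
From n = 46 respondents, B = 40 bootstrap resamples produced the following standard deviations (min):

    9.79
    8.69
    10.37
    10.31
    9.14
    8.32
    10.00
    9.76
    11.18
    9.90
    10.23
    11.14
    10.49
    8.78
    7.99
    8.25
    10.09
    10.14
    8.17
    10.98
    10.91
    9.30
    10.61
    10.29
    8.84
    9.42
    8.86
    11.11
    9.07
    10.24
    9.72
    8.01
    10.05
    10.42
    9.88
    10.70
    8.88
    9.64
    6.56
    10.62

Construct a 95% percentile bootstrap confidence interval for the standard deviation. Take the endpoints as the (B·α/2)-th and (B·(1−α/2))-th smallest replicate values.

(6.56, 11.14)

Sorted replicates: 6.56, 7.99, 8.01, 8.17, 8.25, 8.32, 8.69, 8.78, 8.84, 8.86, 8.88, 9.07, 9.14, 9.30, 9.42, 9.64, 9.72, 9.76, 9.79, 9.88, 9.90, 10.00, 10.05, 10.09, 10.14, 10.23, 10.24, 10.29, 10.31, 10.37, 10.42, 10.49, 10.61, 10.62, 10.70, 10.91, 10.98, 11.11, 11.14, 11.18
α = 0.05; lower rank = 40 × 0.025 = 1; upper rank = 40 × 0.975 = 39.
The 1st smallest replicate is 6.56; the 39th is 11.14.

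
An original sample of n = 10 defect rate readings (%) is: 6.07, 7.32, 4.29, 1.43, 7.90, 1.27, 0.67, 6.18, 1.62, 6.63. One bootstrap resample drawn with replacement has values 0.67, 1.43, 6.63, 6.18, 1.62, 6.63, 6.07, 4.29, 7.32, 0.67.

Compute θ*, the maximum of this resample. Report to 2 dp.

θ* = 7.32

Maximum = 7.32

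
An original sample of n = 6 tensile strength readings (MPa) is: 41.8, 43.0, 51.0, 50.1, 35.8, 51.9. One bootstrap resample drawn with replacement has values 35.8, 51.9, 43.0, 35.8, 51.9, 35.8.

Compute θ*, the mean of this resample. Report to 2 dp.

Mean = (35.8 + 51.9 + 43.0 + 35.8 + 51.9 + 35.8) / 6 = 254.20 / 6 = 42.37

θ* = 42.37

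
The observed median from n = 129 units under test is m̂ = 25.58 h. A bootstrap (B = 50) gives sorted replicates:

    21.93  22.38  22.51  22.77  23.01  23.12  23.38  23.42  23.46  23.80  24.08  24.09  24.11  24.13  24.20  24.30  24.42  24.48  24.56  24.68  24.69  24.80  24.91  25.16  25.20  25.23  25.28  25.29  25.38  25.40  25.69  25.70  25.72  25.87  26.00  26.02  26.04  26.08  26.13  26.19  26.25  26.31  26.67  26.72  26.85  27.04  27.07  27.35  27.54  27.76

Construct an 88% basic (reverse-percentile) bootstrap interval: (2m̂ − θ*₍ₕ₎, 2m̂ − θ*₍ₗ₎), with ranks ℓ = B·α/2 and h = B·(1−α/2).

(24.09, 28.65)

Percentile endpoints at ranks 3 and 47: θ*₍3₎ = 22.51, θ*₍47₎ = 27.07.
Basic interval reflects these around m̂:
  lower = 2 × 25.58 − 27.07 = 24.09
  upper = 2 × 25.58 − 22.51 = 28.65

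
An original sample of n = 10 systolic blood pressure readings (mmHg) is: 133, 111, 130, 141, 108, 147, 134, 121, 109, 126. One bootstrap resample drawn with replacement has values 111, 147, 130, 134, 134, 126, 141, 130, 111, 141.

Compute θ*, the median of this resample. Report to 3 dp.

θ* = 132.000

Sorted: 111, 111, 126, 130, 130, 134, 134, 141, 141, 147
Median = average of the two middle values = 132.000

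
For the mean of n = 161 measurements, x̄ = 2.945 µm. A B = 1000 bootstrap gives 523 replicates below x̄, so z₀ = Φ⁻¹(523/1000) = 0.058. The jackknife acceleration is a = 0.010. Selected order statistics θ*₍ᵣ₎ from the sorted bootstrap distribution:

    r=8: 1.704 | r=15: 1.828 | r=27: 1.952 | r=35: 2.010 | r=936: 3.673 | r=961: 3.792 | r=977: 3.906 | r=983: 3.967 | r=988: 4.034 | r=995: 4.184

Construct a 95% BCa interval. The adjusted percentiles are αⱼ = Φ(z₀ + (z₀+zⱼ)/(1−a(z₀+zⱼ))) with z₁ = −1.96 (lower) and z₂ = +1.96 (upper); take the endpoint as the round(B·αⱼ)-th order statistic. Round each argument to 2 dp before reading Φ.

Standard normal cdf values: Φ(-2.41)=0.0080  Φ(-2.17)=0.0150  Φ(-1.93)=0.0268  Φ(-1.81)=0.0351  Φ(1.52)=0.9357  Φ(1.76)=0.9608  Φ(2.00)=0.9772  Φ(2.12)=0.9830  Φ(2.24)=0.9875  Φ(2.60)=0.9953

Lower: z₀ + z₁ = 0.058 + (-1.960) = -1.902; 1 − a(z₀+z₁) = 1 − (0.010)(-1.902) = 1.0190; argument = 0.058 + (-1.902)/1.0190 = -1.8085 → -1.81.
α₁ = Φ(-1.81) = 0.0351; rank = round(1000 × 0.0351) = 35; θ*₍35₎ = 2.010.
Upper: z₀ + z₂ = 2.018; 1 − a(z₀+z₂) = 0.9798; argument = 2.1176 → 2.12; α₂ = 0.9830; rank = 983; θ*₍983₎ = 3.967.

(2.010, 3.967)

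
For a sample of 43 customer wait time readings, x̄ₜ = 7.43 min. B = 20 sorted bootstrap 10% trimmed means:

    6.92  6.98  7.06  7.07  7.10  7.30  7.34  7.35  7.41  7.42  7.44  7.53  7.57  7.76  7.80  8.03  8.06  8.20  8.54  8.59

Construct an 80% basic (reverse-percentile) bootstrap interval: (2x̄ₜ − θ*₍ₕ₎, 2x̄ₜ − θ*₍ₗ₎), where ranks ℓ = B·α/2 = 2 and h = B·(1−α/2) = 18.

(6.66, 7.88)

Percentile endpoints at ranks 2 and 18: θ*₍2₎ = 6.98, θ*₍18₎ = 8.20.
Basic interval reflects these around x̄ₜ:
  lower = 2 × 7.43 − 8.20 = 6.66
  upper = 2 × 7.43 − 6.98 = 7.88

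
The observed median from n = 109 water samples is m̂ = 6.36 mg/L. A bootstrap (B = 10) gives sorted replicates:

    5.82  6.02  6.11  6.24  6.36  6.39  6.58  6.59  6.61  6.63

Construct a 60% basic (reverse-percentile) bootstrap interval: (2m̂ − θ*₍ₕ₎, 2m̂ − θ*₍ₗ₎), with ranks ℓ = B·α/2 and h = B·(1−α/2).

Percentile endpoints at ranks 2 and 8: θ*₍2₎ = 6.02, θ*₍8₎ = 6.59.
Basic interval reflects these around m̂:
  lower = 2 × 6.36 − 6.59 = 6.13
  upper = 2 × 6.36 − 6.02 = 6.70

(6.13, 6.70)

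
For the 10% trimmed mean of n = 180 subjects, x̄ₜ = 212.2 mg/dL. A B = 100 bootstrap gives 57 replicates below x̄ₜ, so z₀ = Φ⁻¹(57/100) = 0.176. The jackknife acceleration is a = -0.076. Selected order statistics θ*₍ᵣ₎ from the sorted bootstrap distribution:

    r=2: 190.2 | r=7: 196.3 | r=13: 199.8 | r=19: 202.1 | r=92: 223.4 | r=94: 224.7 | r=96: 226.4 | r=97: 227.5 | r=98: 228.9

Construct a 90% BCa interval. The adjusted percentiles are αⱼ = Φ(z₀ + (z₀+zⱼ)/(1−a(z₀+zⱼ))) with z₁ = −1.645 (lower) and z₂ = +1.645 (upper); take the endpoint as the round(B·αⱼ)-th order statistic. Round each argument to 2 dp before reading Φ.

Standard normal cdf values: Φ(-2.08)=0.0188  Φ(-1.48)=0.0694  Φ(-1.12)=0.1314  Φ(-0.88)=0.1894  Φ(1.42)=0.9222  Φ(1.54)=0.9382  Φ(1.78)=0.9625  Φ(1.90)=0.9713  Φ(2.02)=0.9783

(196.3, 226.4)

Lower: z₀ + z₁ = 0.176 + (-1.645) = -1.469; 1 − a(z₀+z₁) = 1 − (-0.076)(-1.469) = 0.8884; argument = 0.176 + (-1.469)/0.8884 = -1.4776 → -1.48.
α₁ = Φ(-1.48) = 0.0694; rank = round(100 × 0.0694) = 7; θ*₍7₎ = 196.3.
Upper: z₀ + z₂ = 1.821; 1 − a(z₀+z₂) = 1.1384; argument = 1.7756 → 1.78; α₂ = 0.9625; rank = 96; θ*₍96₎ = 226.4.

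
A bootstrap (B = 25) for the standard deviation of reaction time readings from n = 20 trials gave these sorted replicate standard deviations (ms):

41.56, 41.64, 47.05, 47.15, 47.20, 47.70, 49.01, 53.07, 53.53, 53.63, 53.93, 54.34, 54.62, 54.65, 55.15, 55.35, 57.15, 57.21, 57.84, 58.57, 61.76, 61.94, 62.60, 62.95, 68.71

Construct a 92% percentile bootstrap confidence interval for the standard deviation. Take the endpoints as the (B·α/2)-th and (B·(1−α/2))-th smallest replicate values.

(41.56, 62.95)

α = 0.08; lower rank = 25 × 0.040 = 1; upper rank = 25 × 0.960 = 24.
The 1st smallest replicate is 41.56; the 24th is 62.95.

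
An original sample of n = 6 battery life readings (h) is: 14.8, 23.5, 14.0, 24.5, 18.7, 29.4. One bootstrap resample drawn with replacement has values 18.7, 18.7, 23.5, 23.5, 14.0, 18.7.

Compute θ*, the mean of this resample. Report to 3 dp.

Mean = (18.7 + 18.7 + 23.5 + 23.5 + 14.0 + 18.7) / 6 = 117.10 / 6 = 19.517

θ* = 19.517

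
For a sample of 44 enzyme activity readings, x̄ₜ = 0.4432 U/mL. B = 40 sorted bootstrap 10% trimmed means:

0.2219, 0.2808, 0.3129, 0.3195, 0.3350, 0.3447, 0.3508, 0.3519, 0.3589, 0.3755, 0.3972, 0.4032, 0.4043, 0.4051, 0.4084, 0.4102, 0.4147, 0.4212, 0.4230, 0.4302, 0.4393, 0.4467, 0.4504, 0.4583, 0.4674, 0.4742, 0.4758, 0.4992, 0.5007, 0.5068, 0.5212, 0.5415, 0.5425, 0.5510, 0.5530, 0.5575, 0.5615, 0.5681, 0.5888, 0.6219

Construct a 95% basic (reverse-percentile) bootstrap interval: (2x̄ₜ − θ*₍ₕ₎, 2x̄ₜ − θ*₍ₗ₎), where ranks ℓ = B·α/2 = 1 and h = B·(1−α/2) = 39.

Percentile endpoints at ranks 1 and 39: θ*₍1₎ = 0.2219, θ*₍39₎ = 0.5888.
Basic interval reflects these around x̄ₜ:
  lower = 2 × 0.4432 − 0.5888 = 0.2976
  upper = 2 × 0.4432 − 0.2219 = 0.6645

(0.2976, 0.6645)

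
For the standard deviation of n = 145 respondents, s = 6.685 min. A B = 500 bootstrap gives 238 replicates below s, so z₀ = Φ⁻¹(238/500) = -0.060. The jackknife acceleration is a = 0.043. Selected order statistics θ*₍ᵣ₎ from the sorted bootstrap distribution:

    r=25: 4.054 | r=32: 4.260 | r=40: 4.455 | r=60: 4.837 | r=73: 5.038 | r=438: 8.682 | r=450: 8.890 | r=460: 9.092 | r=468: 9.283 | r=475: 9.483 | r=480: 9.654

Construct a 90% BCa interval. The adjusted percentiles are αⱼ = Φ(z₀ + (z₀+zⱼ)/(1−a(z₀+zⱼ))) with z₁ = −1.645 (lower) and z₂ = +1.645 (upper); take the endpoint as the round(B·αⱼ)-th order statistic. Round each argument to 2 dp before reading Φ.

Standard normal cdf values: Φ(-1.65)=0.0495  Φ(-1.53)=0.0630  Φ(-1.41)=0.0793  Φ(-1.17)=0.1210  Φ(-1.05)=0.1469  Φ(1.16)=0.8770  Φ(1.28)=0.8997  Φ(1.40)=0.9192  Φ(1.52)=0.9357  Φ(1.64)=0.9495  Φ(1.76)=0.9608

Lower: z₀ + z₁ = -0.060 + (-1.645) = -1.705; 1 − a(z₀+z₁) = 1 − (0.043)(-1.705) = 1.0733; argument = -0.060 + (-1.705)/1.0733 = -1.6485 → -1.65.
α₁ = Φ(-1.65) = 0.0495; rank = round(500 × 0.0495) = 25; θ*₍25₎ = 4.054.
Upper: z₀ + z₂ = 1.585; 1 − a(z₀+z₂) = 0.9318; argument = 1.6409 → 1.64; α₂ = 0.9495; rank = 475; θ*₍475₎ = 9.483.

(4.054, 9.483)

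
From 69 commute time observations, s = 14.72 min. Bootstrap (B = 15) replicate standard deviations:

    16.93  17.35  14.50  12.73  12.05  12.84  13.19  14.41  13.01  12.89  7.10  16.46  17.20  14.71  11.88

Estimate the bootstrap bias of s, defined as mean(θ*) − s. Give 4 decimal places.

bias = −0.9033

mean(θ*) = (16.93 + 17.35 + 14.50 + 12.73 + 12.05 + 12.84 + 13.19 + 14.41 + 13.01 + 12.89 + 7.10 + 16.46 + 17.20 + 14.71 + 11.88) / 15 = 13.81667
bias = 13.81667 − 14.72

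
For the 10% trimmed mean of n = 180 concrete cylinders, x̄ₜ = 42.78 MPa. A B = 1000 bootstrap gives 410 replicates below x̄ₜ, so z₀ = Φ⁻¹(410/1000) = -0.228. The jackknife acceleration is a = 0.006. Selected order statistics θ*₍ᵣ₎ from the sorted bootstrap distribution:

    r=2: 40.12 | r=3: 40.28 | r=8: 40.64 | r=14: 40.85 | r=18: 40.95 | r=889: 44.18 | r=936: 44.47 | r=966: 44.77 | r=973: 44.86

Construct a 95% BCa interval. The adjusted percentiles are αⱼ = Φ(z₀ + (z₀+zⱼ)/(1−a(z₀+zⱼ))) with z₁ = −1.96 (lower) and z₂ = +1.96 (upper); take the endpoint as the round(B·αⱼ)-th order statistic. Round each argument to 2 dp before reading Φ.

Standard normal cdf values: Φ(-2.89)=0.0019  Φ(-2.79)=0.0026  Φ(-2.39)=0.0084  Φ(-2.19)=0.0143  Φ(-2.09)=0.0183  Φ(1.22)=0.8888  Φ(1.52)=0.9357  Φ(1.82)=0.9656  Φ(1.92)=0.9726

Lower: z₀ + z₁ = -0.228 + (-1.960) = -2.188; 1 − a(z₀+z₁) = 1 − (0.006)(-2.188) = 1.0131; argument = -0.228 + (-2.188)/1.0131 = -2.3876 → -2.39.
α₁ = Φ(-2.39) = 0.0084; rank = round(1000 × 0.0084) = 8; θ*₍8₎ = 40.64.
Upper: z₀ + z₂ = 1.732; 1 − a(z₀+z₂) = 0.9896; argument = 1.5222 → 1.52; α₂ = 0.9357; rank = 936; θ*₍936₎ = 44.47.

(40.64, 44.47)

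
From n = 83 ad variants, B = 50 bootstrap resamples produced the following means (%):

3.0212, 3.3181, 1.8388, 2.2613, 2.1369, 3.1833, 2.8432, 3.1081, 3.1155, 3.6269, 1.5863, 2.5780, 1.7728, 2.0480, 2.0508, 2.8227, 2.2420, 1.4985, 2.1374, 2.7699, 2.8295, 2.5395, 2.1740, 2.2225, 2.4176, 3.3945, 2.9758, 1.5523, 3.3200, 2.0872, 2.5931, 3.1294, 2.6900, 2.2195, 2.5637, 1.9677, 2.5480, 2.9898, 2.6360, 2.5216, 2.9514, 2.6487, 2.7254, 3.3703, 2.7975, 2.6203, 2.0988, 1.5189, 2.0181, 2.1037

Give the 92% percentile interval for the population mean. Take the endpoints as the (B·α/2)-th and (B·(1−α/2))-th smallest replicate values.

Sorted replicates: 1.4985, 1.5189, 1.5523, 1.5863, 1.7728, 1.8388, 1.9677, 2.0181, 2.0480, 2.0508, 2.0872, 2.0988, 2.1037, 2.1369, 2.1374, 2.1740, 2.2195, 2.2225, 2.2420, 2.2613, 2.4176, 2.5216, 2.5395, 2.5480, 2.5637, 2.5780, 2.5931, 2.6203, 2.6360, 2.6487, 2.6900, 2.7254, 2.7699, 2.7975, 2.8227, 2.8295, 2.8432, 2.9514, 2.9758, 2.9898, 3.0212, 3.1081, 3.1155, 3.1294, 3.1833, 3.3181, 3.3200, 3.3703, 3.3945, 3.6269
α = 0.08; lower rank = 50 × 0.040 = 2; upper rank = 50 × 0.960 = 48.
The 2nd smallest replicate is 1.5189; the 48th is 3.3703.

(1.5189, 3.3703)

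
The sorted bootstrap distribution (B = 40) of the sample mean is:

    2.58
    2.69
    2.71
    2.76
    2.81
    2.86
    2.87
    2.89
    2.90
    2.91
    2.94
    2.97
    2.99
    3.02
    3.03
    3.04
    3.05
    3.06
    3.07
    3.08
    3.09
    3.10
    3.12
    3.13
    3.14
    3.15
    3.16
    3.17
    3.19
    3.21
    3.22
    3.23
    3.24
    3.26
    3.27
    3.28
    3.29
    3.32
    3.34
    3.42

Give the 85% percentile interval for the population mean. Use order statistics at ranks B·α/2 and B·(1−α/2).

(2.71, 3.29)

α = 0.15; lower rank = 40 × 0.075 = 3; upper rank = 40 × 0.925 = 37.
The 3rd smallest replicate is 2.71; the 37th is 3.29.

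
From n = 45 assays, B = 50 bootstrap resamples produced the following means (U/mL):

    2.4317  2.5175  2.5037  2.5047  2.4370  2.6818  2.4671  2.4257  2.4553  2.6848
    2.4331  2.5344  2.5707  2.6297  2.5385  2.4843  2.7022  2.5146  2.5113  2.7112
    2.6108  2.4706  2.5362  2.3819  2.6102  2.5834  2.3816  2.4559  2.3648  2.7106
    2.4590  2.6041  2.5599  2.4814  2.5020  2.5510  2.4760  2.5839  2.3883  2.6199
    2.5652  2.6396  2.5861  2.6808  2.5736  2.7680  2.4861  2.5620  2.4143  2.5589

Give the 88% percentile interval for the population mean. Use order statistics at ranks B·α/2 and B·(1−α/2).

Sorted replicates: 2.3648, 2.3816, 2.3819, 2.3883, 2.4143, 2.4257, 2.4317, 2.4331, 2.4370, 2.4553, 2.4559, 2.4590, 2.4671, 2.4706, 2.4760, 2.4814, 2.4843, 2.4861, 2.5020, 2.5037, 2.5047, 2.5113, 2.5146, 2.5175, 2.5344, 2.5362, 2.5385, 2.5510, 2.5589, 2.5599, 2.5620, 2.5652, 2.5707, 2.5736, 2.5834, 2.5839, 2.5861, 2.6041, 2.6102, 2.6108, 2.6199, 2.6297, 2.6396, 2.6808, 2.6818, 2.6848, 2.7022, 2.7106, 2.7112, 2.7680
α = 0.12; lower rank = 50 × 0.060 = 3; upper rank = 50 × 0.940 = 47.
The 3rd smallest replicate is 2.3819; the 47th is 2.7022.

(2.3819, 2.7022)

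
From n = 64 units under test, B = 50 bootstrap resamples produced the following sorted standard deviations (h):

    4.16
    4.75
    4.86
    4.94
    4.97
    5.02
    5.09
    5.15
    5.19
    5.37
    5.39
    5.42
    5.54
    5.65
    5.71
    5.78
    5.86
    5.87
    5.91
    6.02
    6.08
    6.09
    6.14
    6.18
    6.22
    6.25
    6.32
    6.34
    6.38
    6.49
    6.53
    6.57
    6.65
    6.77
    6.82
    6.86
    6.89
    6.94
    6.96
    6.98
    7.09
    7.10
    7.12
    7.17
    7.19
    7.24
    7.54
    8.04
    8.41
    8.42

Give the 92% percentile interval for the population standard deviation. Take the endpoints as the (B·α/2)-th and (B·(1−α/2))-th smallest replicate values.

(4.75, 8.04)

α = 0.08; lower rank = 50 × 0.040 = 2; upper rank = 50 × 0.960 = 48.
The 2nd smallest replicate is 4.75; the 48th is 8.04.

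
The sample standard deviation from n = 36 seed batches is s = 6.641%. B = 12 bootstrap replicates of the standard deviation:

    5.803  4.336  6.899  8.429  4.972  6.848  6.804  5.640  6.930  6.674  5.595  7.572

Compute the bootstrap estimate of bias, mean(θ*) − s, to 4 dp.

bias = −0.2658

mean(θ*) = (5.803 + 4.336 + 6.899 + 8.429 + 4.972 + 6.848 + 6.804 + 5.640 + 6.930 + 6.674 + 5.595 + 7.572) / 12 = 6.37517
bias = 6.37517 − 6.641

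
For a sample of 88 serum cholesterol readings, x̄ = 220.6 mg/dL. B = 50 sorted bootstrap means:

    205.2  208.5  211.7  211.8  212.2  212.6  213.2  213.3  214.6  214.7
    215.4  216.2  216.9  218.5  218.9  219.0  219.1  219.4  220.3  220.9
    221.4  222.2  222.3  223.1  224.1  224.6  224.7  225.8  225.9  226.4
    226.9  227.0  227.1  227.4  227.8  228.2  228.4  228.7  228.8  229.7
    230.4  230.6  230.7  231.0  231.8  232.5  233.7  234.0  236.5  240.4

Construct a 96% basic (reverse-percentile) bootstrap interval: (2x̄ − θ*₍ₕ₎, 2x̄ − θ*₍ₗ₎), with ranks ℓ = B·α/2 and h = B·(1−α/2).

Percentile endpoints at ranks 1 and 49: θ*₍1₎ = 205.2, θ*₍49₎ = 236.5.
Basic interval reflects these around x̄:
  lower = 2 × 220.6 − 236.5 = 204.7
  upper = 2 × 220.6 − 205.2 = 236.0

(204.7, 236.0)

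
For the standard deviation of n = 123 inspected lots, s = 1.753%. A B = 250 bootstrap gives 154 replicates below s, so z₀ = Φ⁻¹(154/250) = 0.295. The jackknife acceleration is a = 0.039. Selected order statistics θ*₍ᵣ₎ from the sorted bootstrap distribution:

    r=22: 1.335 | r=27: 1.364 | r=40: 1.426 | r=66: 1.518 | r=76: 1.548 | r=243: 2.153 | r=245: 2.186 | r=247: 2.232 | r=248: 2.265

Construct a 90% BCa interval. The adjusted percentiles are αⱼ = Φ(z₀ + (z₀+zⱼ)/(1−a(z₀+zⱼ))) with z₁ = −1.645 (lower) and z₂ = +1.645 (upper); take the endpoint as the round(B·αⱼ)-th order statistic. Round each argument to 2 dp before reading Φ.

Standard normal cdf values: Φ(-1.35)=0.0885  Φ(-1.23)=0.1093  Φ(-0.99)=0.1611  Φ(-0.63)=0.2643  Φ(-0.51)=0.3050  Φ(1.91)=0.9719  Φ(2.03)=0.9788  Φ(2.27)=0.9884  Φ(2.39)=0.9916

Lower: z₀ + z₁ = 0.295 + (-1.645) = -1.350; 1 − a(z₀+z₁) = 1 − (0.039)(-1.350) = 1.0527; argument = 0.295 + (-1.350)/1.0527 = -0.9875 → -0.99.
α₁ = Φ(-0.99) = 0.1611; rank = round(250 × 0.1611) = 40; θ*₍40₎ = 1.426.
Upper: z₀ + z₂ = 1.940; 1 − a(z₀+z₂) = 0.9243; argument = 2.3938 → 2.39; α₂ = 0.9916; rank = 248; θ*₍248₎ = 2.265.

(1.426, 2.265)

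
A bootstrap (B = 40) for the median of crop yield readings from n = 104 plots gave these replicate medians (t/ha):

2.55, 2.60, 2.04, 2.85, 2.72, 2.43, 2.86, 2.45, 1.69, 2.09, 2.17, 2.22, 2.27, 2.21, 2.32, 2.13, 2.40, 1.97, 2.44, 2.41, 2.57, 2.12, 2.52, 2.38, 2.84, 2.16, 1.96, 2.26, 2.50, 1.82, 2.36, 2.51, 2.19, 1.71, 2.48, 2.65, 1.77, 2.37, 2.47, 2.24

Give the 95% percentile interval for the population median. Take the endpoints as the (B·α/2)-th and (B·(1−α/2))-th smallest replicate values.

(1.69, 2.85)

Sorted replicates: 1.69, 1.71, 1.77, 1.82, 1.96, 1.97, 2.04, 2.09, 2.12, 2.13, 2.16, 2.17, 2.19, 2.21, 2.22, 2.24, 2.26, 2.27, 2.32, 2.36, 2.37, 2.38, 2.40, 2.41, 2.43, 2.44, 2.45, 2.47, 2.48, 2.50, 2.51, 2.52, 2.55, 2.57, 2.60, 2.65, 2.72, 2.84, 2.85, 2.86
α = 0.05; lower rank = 40 × 0.025 = 1; upper rank = 40 × 0.975 = 39.
The 1st smallest replicate is 1.69; the 39th is 2.85.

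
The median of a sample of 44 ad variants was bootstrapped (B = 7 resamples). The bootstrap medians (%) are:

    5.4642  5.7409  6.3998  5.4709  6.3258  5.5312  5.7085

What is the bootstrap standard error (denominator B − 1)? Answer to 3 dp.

SE* = 0.396

Bootstrap SE is the standard deviation of the 7 replicate medians.
Mean of replicates: (5.4642 + 5.7409 + 6.3998 + 5.4709 + 6.3258 + 5.5312 + 5.7085) / 7 = 40.64130 / 7 = 5.80590
Sum of squared deviations: (−0.34170)² + (−0.06500)² + (+0.59390)² + (−0.33500)² + (+0.51990)² + (−0.27470)² + (−0.09740)² = 0.94117
Variance = 0.94117 / 6 = 0.15686
SE* = √0.15686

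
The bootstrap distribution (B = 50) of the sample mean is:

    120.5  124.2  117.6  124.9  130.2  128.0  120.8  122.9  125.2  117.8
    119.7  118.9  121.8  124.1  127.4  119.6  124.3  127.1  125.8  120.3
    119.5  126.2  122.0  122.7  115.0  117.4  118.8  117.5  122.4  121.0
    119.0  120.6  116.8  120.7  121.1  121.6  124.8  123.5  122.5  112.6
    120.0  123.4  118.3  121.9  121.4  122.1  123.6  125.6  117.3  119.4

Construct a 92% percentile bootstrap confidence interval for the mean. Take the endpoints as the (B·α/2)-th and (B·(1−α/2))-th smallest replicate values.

Sorted replicates: 112.6, 115.0, 116.8, 117.3, 117.4, 117.5, 117.6, 117.8, 118.3, 118.8, 118.9, 119.0, 119.4, 119.5, 119.6, 119.7, 120.0, 120.3, 120.5, 120.6, 120.7, 120.8, 121.0, 121.1, 121.4, 121.6, 121.8, 121.9, 122.0, 122.1, 122.4, 122.5, 122.7, 122.9, 123.4, 123.5, 123.6, 124.1, 124.2, 124.3, 124.8, 124.9, 125.2, 125.6, 125.8, 126.2, 127.1, 127.4, 128.0, 130.2
α = 0.08; lower rank = 50 × 0.040 = 2; upper rank = 50 × 0.960 = 48.
The 2nd smallest replicate is 115.0; the 48th is 127.4.

(115.0, 127.4)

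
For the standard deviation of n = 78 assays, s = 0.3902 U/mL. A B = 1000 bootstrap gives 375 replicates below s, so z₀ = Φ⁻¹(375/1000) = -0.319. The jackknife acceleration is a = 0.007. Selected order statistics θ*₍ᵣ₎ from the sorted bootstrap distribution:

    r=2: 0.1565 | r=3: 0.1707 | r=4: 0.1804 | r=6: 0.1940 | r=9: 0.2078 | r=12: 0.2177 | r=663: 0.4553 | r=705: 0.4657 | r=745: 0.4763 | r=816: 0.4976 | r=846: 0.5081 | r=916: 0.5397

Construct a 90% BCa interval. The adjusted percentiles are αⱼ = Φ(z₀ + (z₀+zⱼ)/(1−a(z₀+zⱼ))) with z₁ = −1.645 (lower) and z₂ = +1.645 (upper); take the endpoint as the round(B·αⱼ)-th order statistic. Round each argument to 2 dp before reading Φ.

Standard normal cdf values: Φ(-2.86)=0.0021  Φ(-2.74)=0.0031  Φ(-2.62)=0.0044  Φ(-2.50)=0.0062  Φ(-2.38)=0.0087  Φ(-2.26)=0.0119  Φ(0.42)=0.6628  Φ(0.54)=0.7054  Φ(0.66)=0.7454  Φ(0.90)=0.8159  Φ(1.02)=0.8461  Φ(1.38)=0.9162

(0.2177, 0.5081)

Lower: z₀ + z₁ = -0.319 + (-1.645) = -1.964; 1 − a(z₀+z₁) = 1 − (0.007)(-1.964) = 1.0137; argument = -0.319 + (-1.964)/1.0137 = -2.2564 → -2.26.
α₁ = Φ(-2.26) = 0.0119; rank = round(1000 × 0.0119) = 12; θ*₍12₎ = 0.2177.
Upper: z₀ + z₂ = 1.326; 1 − a(z₀+z₂) = 0.9907; argument = 1.0194 → 1.02; α₂ = 0.8461; rank = 846; θ*₍846₎ = 0.5081.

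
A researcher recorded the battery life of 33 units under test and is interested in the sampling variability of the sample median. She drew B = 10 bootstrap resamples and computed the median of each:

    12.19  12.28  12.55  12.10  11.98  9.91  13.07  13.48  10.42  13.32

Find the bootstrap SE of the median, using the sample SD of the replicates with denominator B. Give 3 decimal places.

Bootstrap SE is the standard deviation of the 10 replicate medians.
Mean of replicates: (12.19 + 12.28 + 12.55 + 12.10 + 11.98 + 9.91 + 13.07 + 13.48 + 10.42 + 13.32) / 10 = 121.3000 / 10 = 12.1300
Sum of squared deviations: (+0.0600)² + (+0.1500)² + (+0.4200)² + (−0.0300)² + (−0.1500)² + (−2.2200)² + (+0.9400)² + (+1.3500)² + (−1.7100)² + (+1.1900)² = 12.2006
Variance = 12.2006 / 10 = 1.2201
SE* = √1.2201

SE* = 1.105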